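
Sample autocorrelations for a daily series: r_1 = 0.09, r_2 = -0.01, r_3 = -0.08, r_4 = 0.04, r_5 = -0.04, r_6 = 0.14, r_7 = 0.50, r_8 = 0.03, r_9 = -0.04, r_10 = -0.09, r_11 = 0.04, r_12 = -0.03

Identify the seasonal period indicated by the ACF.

The largest autocorrelation is r_7 = 0.50; the remaining lags stay at or below 0.14.
The dominant spike at lag 7 indicates a seasonal period of 7.

7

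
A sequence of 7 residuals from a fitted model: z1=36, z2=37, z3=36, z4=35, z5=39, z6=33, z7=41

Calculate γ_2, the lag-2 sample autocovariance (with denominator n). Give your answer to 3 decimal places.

2.079

Mean z̄ = (36 + 37 + 36 + 35 + 39 + 33 + 41)/7 = 36.7143
Σ_{t=1}^{5}(z_t−z̄)(z_{t+2}−z̄) = 14.5510
γ_2 = 14.5510 / 7 = 2.079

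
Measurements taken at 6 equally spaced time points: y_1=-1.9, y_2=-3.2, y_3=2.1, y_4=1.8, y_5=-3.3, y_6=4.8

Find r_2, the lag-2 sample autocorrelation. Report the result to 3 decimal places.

Mean ȳ = (-1.9 − 3.2 + 2.1 + 1.8 − 3.3 + 4.8)/6 = 0.0500
Deviations from mean: -1.9500, -3.2500, 2.0500, 1.7500, -3.3500, 4.7500
Σ(y_t−ȳ)(y_{t+2}−ȳ) = (-3.9975) + (-5.6875) + (-6.8675) + (8.3125) = -8.2400
Denominator Σ(y_t−ȳ)² = 55.4150
r_2 = -8.2400 / 55.4150 = -0.149

-0.149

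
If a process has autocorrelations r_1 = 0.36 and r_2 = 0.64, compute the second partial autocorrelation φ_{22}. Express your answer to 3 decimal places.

0.586

φ_{22} = (r_2 − r_1²) / (1 − r_1²)
r_1² = (0.36)² = 0.1296
Numerator = 0.64 − 0.1296 = 0.5104; denominator = 1 − 0.1296 = 0.8704
φ_{22} = 0.5104 / 0.8704 = 0.586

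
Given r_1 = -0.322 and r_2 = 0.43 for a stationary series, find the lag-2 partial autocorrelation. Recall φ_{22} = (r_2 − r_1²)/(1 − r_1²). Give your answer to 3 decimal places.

0.364

φ_{22} = (r_2 − r_1²) / (1 − r_1²)
r_1² = (-0.322)² = 0.103684
Numerator = 0.43 − 0.1037 = 0.3263; denominator = 1 − 0.1037 = 0.8963
φ_{22} = 0.3263 / 0.8963 = 0.364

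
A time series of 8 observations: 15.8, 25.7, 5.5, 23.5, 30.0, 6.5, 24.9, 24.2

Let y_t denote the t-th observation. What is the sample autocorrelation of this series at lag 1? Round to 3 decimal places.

-0.513

Mean ȳ = (15.8 + 25.7 + 5.5 + 23.5 + 30.0 + 6.5 + 24.9 + 24.2)/8 = 19.5125
Deviations from mean: -3.7125, 6.1875, -14.0125, 3.9875, 10.4875, -13.0125, 5.3875, 4.6875
Σ(y_t−ȳ)(y_{t+1}−ȳ) = (-22.9711) + (-86.7023) + (-55.8748) + (41.8189) + (-136.4686) + (-70.1048) + (25.2539) = -305.0489
Denominator Σ(y_t−ȳ)² = 594.6288
r_1 = -305.0489 / 594.6288 = -0.513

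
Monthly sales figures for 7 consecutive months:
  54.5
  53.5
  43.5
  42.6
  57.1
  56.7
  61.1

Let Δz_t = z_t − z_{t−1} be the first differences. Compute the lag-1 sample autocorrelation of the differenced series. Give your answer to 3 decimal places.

-0.020

First differences Δz: -1.0, -10.0, -0.9, 14.5, -0.4, 4.4
Mean of differences = 1.1000
Numerator Σ(Δz_t−Δz̄)(Δz_{t+1}−Δz̄) = -6.3400
Denominator Σ(Δz_t−Δz̄)² = 324.3200
r_1(Δz) = -6.3400 / 324.3200 = -0.020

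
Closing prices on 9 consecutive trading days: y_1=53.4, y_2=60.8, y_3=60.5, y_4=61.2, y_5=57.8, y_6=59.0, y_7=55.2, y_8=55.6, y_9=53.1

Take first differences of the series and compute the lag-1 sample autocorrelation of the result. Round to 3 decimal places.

-0.181

First differences Δy: 7.4, -0.3, 0.7, -3.4, 1.2, -3.8, 0.4, -2.5
Mean of differences = -0.0375
Numerator Σ(Δy_t−Δȳ)(Δy_{t+1}−Δȳ) = -16.1664
Denominator Σ(Δy_t−Δȳ)² = 89.1788
r_1(Δy) = -16.1664 / 89.1788 = -0.181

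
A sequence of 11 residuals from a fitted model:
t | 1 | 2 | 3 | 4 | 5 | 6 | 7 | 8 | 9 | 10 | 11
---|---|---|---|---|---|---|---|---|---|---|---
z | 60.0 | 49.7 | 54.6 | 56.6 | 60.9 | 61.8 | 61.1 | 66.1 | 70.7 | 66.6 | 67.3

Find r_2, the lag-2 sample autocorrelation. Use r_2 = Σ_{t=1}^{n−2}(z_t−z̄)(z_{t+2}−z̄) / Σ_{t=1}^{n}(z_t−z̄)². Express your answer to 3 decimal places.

Mean z̄ = (60.0 + 49.7 + 54.6 + 56.6 + 60.9 + 61.8 + 61.1 + 66.1 + 70.7 + 66.6 + 67.3)/11 = 61.4000
Numerator Σ_{t=1}^{9}(z_t−z̄)(z_{t+2}−z̄) = 145.7100
Denominator Σ(z_t−z̄)² = 379.0600
r_2 = 145.7100 / 379.0600 = 0.384

0.384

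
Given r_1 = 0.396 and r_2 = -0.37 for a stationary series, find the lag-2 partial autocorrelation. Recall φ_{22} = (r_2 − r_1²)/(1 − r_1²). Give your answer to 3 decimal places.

φ_{22} = (r_2 − r_1²) / (1 − r_1²)
r_1² = (0.396)² = 0.156816
Numerator = -0.37 − 0.1568 = -0.5268; denominator = 1 − 0.1568 = 0.8432
φ_{22} = -0.5268 / 0.8432 = -0.625

-0.625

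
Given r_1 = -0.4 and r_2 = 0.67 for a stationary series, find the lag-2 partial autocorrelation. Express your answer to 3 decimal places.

0.607

φ_{22} = (r_2 − r_1²) / (1 − r_1²)
r_1² = (-0.4)² = 0.16
Numerator = 0.67 − 0.1600 = 0.5100; denominator = 1 − 0.1600 = 0.8400
φ_{22} = 0.5100 / 0.8400 = 0.607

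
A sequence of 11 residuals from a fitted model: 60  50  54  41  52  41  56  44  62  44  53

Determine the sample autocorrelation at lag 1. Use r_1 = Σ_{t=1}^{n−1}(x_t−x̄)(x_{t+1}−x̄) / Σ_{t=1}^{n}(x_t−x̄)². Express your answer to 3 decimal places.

-0.595

Mean x̄ = (60 + 50 + 54 + 41 + 52 + 41 + 56 + 44 + 62 + 44 + 53)/11 = 50.6364
Numerator Σ_{t=1}^{10}(x_t−x̄)(x_{t+1}−x̄) = -320.5868
Denominator Σ(x_t−x̄)² = 538.5455
r_1 = -320.5868 / 538.5455 = -0.595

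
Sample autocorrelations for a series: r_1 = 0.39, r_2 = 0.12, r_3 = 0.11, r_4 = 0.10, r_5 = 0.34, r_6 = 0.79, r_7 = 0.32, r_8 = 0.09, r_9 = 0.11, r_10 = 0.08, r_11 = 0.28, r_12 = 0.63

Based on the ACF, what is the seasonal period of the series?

6

The largest autocorrelation is r_6 = 0.79, with a weaker echo at lag 12 (0.63); the remaining lags stay at or below 0.39. The elevated value at lag 1 (0.39), dropping to 0.12 at lag 2, reflects decaying short-term dependence rather than seasonality.
The dominant spike at lag 6 indicates a seasonal period of 6.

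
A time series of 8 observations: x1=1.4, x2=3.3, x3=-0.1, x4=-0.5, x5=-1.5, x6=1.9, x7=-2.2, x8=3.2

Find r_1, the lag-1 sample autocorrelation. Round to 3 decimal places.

Mean x̄ = (1.4 + 3.3 − 0.1 − 0.5 − 1.5 + 1.9 − 2.2 + 3.2)/8 = 0.6875
Σ(x_t−x̄)(x_{t+1}−x̄) = (1.8614) + (-2.0573) + (0.9352) + (2.5977) + (-2.6523) + (-3.5011) + (-7.2548) = -10.0714
Denominator Σ(x_t−x̄)² = 30.2688
r_1 = -10.0714 / 30.2688 = -0.333

-0.333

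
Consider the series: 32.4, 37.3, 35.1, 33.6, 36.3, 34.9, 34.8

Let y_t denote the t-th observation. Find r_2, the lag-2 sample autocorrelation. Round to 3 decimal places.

-0.222

Mean ȳ = (32.4 + 37.3 + 35.1 + 33.6 + 36.3 + 34.9 + 34.8)/7 = 34.9143
Deviations from mean: -2.5143, 2.3857, 0.1857, -1.3143, 1.3857, -0.0143, -0.1143
Σ(y_t−ȳ)(y_{t+2}−ȳ) = (-0.4669) + (-3.1355) + (0.2573) + (0.0188) + (-0.1584) = -3.4847
Denominator Σ(y_t−ȳ)² = 15.7086
r_2 = -3.4847 / 15.7086 = -0.222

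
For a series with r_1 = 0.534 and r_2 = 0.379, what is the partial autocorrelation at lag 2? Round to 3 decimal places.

0.131

φ_{22} = (r_2 − r_1²) / (1 − r_1²)
r_1² = (0.534)² = 0.285156
Numerator = 0.379 − 0.2852 = 0.0938; denominator = 1 − 0.2852 = 0.7148
φ_{22} = 0.0938 / 0.7148 = 0.131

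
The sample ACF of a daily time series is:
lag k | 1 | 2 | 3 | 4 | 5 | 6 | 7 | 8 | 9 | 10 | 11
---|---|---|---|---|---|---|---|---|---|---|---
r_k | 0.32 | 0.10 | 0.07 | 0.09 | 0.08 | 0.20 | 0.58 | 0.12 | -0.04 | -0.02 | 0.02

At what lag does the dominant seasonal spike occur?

7

The largest autocorrelation is r_7 = 0.58; the remaining lags stay at or below 0.32. The elevated value at lag 1 (0.32), dropping to 0.10 at lag 2, reflects decaying short-term dependence rather than seasonality.
The dominant spike at lag 7 indicates a seasonal period of 7.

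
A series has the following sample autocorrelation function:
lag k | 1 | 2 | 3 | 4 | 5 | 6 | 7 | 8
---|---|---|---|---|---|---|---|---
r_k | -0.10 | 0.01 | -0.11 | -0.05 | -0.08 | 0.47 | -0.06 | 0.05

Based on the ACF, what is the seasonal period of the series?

The largest autocorrelation is r_6 = 0.47; the remaining lags stay at or below 0.05.
The dominant spike at lag 6 indicates a seasonal period of 6.

6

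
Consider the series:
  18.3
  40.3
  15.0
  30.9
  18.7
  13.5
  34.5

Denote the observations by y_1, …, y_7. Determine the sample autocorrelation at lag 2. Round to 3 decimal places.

Mean ȳ = (18.3 + 40.3 + 15.0 + 30.9 + 18.7 + 13.5 + 34.5)/7 = 24.4571
Σ(y_t−ȳ)(y_{t+2}−ȳ) = (58.2290) + (102.0733) + (54.4461) + (-70.5953) + (-57.8182) = 86.3349
Denominator Σ(y_t−ȳ)² = 673.9171
r_2 = 86.3349 / 673.9171 = 0.128

0.128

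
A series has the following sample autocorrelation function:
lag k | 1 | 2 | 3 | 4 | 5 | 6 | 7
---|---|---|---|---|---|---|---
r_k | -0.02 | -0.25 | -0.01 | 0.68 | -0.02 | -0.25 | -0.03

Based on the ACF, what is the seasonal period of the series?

4

The largest autocorrelation is r_4 = 0.68; the remaining lags stay at or below -0.01.
The dominant spike at lag 4 indicates a seasonal period of 4.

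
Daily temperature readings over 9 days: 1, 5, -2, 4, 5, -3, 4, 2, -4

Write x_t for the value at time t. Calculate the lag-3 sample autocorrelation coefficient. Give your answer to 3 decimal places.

Mean x̄ = (1 + 5 − 2 + 4 + 5 − 3 + 4 + 2 − 4)/9 = 1.3333
Σ(x_t−x̄)(x_{t+3}−x̄) = (-0.8889) + (13.4444) + (14.4444) + (7.1111) + (2.4444) + (23.1111) = 59.6667
Denominator Σ(x_t−x̄)² = 100.0000
r_3 = 59.6667 / 100.0000 = 0.597

0.597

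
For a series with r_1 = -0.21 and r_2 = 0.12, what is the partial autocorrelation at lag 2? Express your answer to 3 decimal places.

φ_{22} = (r_2 − r_1²) / (1 − r_1²)
r_1² = (-0.21)² = 0.0441
Numerator = 0.12 − 0.0441 = 0.0759; denominator = 1 − 0.0441 = 0.9559
φ_{22} = 0.0759 / 0.9559 = 0.079

0.079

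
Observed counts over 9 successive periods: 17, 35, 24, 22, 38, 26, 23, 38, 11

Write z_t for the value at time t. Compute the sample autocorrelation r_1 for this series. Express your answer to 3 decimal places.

-0.504

Mean z̄ = (17 + 35 + 24 + 22 + 38 + 26 + 23 + 38 + 11)/9 = 26.0000
Numerator Σ_{t=1}^{8}(z_t−z̄)(z_{t+1}−z̄) = -355.0000
Denominator Σ(z_t−z̄)² = 704.0000
r_1 = -355.0000 / 704.0000 = -0.504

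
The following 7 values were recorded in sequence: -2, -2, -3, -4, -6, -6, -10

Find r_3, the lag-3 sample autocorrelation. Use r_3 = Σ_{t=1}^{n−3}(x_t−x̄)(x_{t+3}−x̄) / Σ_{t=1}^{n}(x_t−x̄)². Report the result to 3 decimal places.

Mean x̄ = (-2 − 2 − 3 − 4 − 6 − 6 − 10)/7 = -4.7143
Deviations from mean: 2.7143, 2.7143, 1.7143, 0.7143, -1.2857, -1.2857, -5.2857
Σ(x_t−x̄)(x_{t+3}−x̄) = (1.9388) + (-3.4898) + (-2.2041) + (-3.7755) = -7.5306
Denominator Σ(x_t−x̄)² = 49.4286
r_3 = -7.5306 / 49.4286 = -0.152

-0.152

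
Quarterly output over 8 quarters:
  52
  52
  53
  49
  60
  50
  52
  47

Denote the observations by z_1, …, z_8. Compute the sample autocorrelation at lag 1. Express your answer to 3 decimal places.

Mean z̄ = (52 + 52 + 53 + 49 + 60 + 50 + 52 + 47)/8 = 51.8750
Deviations from mean: 0.1250, 0.1250, 1.1250, -2.8750, 8.1250, -1.8750, 0.1250, -4.8750
Σ(z_t−z̄)(z_{t+1}−z̄) = (0.0156) + (0.1406) + (-3.2344) + (-23.3594) + (-15.2344) + (-0.2344) + (-0.6094) = -42.5156
Denominator Σ(z_t−z̄)² = 102.8750
r_1 = -42.5156 / 102.8750 = -0.413

-0.413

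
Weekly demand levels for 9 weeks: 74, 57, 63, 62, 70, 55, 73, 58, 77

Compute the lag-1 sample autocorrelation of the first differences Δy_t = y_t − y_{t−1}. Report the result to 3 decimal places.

First differences Δy: -17, 6, -1, 8, -15, 18, -15, 19
Mean of differences = 0.3750
Numerator Σ(Δy_t−Δȳ)(Δy_{t+1}−Δȳ) = -1061.5156
Denominator Σ(Δy_t−Δȳ)² = 1523.8750
r_1(Δy) = -1061.5156 / 1523.8750 = -0.697

-0.697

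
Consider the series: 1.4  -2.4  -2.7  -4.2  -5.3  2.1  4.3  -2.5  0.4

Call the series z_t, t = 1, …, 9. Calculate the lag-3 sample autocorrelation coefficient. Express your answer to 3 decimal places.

-0.161

Mean z̄ = (1.4 − 2.4 − 2.7 − 4.2 − 5.3 + 2.1 + 4.3 − 2.5 + 0.4)/9 = -0.9889
Σ(z_t−z̄)(z_{t+3}−z̄) = (-7.6710) + (6.0835) + (-5.2854) + (-16.9832) + (6.5146) + (4.2901) = -13.0515
Denominator Σ(z_t−z̄)² = 81.2489
r_3 = -13.0515 / 81.2489 = -0.161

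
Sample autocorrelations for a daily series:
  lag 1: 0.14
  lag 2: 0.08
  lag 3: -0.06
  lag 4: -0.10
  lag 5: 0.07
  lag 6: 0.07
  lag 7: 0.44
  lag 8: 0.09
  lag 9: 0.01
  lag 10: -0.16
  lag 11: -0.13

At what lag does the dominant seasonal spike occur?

7

The largest autocorrelation is r_7 = 0.44; the remaining lags stay at or below 0.14.
The dominant spike at lag 7 indicates a seasonal period of 7.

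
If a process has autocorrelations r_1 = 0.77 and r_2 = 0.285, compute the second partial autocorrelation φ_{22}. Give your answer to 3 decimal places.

-0.756

φ_{22} = (r_2 − r_1²) / (1 − r_1²)
r_1² = (0.77)² = 0.5929
Numerator = 0.285 − 0.5929 = -0.3079; denominator = 1 − 0.5929 = 0.4071
φ_{22} = -0.3079 / 0.4071 = -0.756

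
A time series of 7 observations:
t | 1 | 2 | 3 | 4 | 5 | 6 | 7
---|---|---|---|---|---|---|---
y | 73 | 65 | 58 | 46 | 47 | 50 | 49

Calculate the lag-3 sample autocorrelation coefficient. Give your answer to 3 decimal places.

-0.313

Mean ȳ = (73 + 65 + 58 + 46 + 47 + 50 + 49)/7 = 55.4286
Deviations from mean: 17.5714, 9.5714, 2.5714, -9.4286, -8.4286, -5.4286, -6.4286
Σ(y_t−ȳ)(y_{t+3}−ȳ) = (-165.6735) + (-80.6735) + (-13.9592) + (60.6122) = -199.6939
Denominator Σ(y_t−ȳ)² = 637.7143
r_3 = -199.6939 / 637.7143 = -0.313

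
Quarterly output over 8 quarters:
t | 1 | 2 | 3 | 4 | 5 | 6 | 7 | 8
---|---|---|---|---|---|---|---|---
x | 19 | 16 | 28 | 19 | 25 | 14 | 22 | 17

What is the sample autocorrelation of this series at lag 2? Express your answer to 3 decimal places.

Mean x̄ = (19 + 16 + 28 + 19 + 25 + 14 + 22 + 17)/8 = 20.0000
Σ(x_t−x̄)(x_{t+2}−x̄) = (-8.0000) + (4.0000) + (40.0000) + (6.0000) + (10.0000) + (18.0000) = 70.0000
Denominator Σ(x_t−x̄)² = 156.0000
r_2 = 70.0000 / 156.0000 = 0.449

0.449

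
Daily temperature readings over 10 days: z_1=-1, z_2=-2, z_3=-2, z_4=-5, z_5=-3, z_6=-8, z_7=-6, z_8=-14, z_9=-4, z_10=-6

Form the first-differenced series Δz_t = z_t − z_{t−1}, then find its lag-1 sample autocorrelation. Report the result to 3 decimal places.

-0.689

First differences Δz: -1, 0, -3, 2, -5, 2, -8, 10, -2
Mean of differences = -0.5556
Numerator Σ(Δz_t−Δz̄)(Δz_{t+1}−Δz̄) = -143.4198
Denominator Σ(Δz_t−Δz̄)² = 208.2222
r_1(Δz) = -143.4198 / 208.2222 = -0.689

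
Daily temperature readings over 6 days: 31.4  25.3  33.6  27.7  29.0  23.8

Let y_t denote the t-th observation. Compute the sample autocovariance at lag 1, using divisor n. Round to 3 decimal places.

-5.396

Mean ȳ = (31.4 + 25.3 + 33.6 + 27.7 + 29.0 + 23.8)/6 = 28.4667
Deviations: 2.9333, -3.1667, 5.1333, -0.7667, 0.5333, -4.6667
Σ_{t=1}^{5}(y_t−ȳ)(y_{t+1}−ȳ) = -32.3778
γ_1 = -32.3778 / 6 = -5.396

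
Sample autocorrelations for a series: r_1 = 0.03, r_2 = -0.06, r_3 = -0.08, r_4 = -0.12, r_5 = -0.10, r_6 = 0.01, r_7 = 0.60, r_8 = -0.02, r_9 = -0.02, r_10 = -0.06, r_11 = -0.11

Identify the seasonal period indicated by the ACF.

The largest autocorrelation is r_7 = 0.60; the remaining lags stay at or below 0.03.
The dominant spike at lag 7 indicates a seasonal period of 7.

7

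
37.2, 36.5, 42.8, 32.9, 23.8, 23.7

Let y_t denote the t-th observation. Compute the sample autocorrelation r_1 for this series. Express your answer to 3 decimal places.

Mean ȳ = (37.2 + 36.5 + 42.8 + 32.9 + 23.8 + 23.7)/6 = 32.8167
Deviations from mean: 4.3833, 3.6833, 9.9833, 0.0833, -9.0167, -9.1167
Σ(y_t−ȳ)(y_{t+1}−ȳ) = (16.1453) + (36.7719) + (0.8319) + (-0.7514) + (82.2019) = 135.1997
Denominator Σ(y_t−ȳ)² = 296.8683
r_1 = 135.1997 / 296.8683 = 0.455

0.455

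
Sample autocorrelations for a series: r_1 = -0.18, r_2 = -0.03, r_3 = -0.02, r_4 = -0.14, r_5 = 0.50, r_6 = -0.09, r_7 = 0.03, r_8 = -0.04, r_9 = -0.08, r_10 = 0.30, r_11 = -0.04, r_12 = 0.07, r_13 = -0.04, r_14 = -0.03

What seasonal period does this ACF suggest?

The largest autocorrelation is r_5 = 0.50, with a weaker echo at lag 10 (0.30); the remaining lags stay at or below 0.07.
The dominant spike at lag 5 indicates a seasonal period of 5.

5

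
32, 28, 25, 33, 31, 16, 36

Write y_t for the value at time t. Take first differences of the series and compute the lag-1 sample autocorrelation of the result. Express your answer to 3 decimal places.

-0.406

First differences Δy: -4, -3, 8, -2, -15, 20
Mean of differences = 0.6667
Numerator Σ(Δy_t−Δȳ)(Δy_{t+1}−Δȳ) = -290.4444
Denominator Σ(Δy_t−Δȳ)² = 715.3333
r_1(Δy) = -290.4444 / 715.3333 = -0.406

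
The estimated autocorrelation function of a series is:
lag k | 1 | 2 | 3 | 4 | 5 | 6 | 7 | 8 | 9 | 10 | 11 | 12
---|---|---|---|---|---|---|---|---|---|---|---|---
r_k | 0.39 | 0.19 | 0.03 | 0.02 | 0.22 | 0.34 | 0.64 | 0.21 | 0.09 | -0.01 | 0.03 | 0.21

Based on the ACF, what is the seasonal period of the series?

The largest autocorrelation is r_7 = 0.64; the remaining lags stay at or below 0.39. The elevated value at lag 1 (0.39), dropping to 0.19 at lag 2, reflects decaying short-term dependence rather than seasonality.
The dominant spike at lag 7 indicates a seasonal period of 7.

7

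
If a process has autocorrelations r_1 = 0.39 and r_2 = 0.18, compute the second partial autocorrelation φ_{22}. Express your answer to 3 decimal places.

φ_{22} = (r_2 − r_1²) / (1 − r_1²)
r_1² = (0.39)² = 0.1521
Numerator = 0.18 − 0.1521 = 0.0279; denominator = 1 − 0.1521 = 0.8479
φ_{22} = 0.0279 / 0.8479 = 0.033

0.033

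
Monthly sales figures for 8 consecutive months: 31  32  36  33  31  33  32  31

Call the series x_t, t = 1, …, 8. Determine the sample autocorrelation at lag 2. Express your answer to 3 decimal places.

-0.511

Mean x̄ = (31 + 32 + 36 + 33 + 31 + 33 + 32 + 31)/8 = 32.3750
Deviations from mean: -1.3750, -0.3750, 3.6250, 0.6250, -1.3750, 0.6250, -0.3750, -1.3750
Σ(x_t−x̄)(x_{t+2}−x̄) = (-4.9844) + (-0.2344) + (-4.9844) + (0.3906) + (0.5156) + (-0.8594) = -10.1563
Denominator Σ(x_t−x̄)² = 19.8750
r_2 = -10.1563 / 19.8750 = -0.511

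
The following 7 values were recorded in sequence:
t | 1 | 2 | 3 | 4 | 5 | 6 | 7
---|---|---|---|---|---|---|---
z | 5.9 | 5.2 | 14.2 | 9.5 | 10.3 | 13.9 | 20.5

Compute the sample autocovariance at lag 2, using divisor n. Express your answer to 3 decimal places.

-3.067

Mean z̄ = (5.9 + 5.2 + 14.2 + 9.5 + 10.3 + 13.9 + 20.5)/7 = 11.3571
Deviations: -5.4571, -6.1571, 2.8429, -1.8571, -1.0571, 2.5429, 9.1429
Σ_{t=1}^{5}(z_t−z̄)(z_{t+2}−z̄) = -21.4722
γ_2 = -21.4722 / 7 = -3.067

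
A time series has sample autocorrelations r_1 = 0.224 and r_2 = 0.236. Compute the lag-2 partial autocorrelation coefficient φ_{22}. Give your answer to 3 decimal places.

φ_{22} = (r_2 − r_1²) / (1 − r_1²)
r_1² = (0.224)² = 0.050176
Numerator = 0.236 − 0.0502 = 0.1858; denominator = 1 − 0.0502 = 0.9498
φ_{22} = 0.1858 / 0.9498 = 0.196

0.196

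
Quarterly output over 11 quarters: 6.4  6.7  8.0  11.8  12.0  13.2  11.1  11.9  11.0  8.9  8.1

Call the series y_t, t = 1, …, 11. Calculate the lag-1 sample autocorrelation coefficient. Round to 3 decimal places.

0.604

Mean ȳ = (6.4 + 6.7 + 8.0 + 11.8 + 12.0 + 13.2 + 11.1 + 11.9 + 11.0 + 8.9 + 8.1)/11 = 9.9182
Numerator Σ_{t=1}^{10}(y_t−ȳ)(y_{t+1}−ȳ) = 33.7497
Denominator Σ(y_t−ȳ)² = 55.8964
r_1 = 33.7497 / 55.8964 = 0.604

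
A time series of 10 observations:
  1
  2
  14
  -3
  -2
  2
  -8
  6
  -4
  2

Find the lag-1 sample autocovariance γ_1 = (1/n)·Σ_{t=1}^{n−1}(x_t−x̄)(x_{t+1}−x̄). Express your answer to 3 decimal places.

-11.400

Mean x̄ = (1 + 2 + 14 − 3 − 2 + 2 − 8 + 6 − 4 + 2)/10 = 1.0000
Σ_{t=1}^{9}(x_t−x̄)(x_{t+1}−x̄) = -114.0000
γ_1 = -114.0000 / 10 = -11.400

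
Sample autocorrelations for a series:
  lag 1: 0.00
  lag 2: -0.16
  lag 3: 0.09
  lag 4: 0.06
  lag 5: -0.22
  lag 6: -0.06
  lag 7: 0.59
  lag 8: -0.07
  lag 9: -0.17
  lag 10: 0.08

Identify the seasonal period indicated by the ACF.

7

The largest autocorrelation is r_7 = 0.59; the remaining lags stay at or below 0.09.
The dominant spike at lag 7 indicates a seasonal period of 7.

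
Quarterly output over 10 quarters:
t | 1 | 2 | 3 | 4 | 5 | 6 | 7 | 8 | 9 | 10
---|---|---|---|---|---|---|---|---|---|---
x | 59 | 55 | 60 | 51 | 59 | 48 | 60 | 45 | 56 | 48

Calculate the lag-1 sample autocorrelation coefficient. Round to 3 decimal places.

Mean x̄ = (59 + 55 + 60 + 51 + 59 + 48 + 60 + 45 + 56 + 48)/10 = 54.1000
Numerator Σ_{t=1}^{9}(x_t−x̄)(x_{t+1}−x̄) = -172.2100
Denominator Σ(x_t−x̄)² = 288.9000
r_1 = -172.2100 / 288.9000 = -0.596

-0.596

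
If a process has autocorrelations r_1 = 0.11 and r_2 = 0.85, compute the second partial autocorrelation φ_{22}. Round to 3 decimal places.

φ_{22} = (r_2 − r_1²) / (1 − r_1²)
r_1² = (0.11)² = 0.0121
Numerator = 0.85 − 0.0121 = 0.8379; denominator = 1 − 0.0121 = 0.9879
φ_{22} = 0.8379 / 0.9879 = 0.848

0.848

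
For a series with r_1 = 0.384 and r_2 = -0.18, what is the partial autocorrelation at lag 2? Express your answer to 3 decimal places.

φ_{22} = (r_2 − r_1²) / (1 − r_1²)
r_1² = (0.384)² = 0.147456
Numerator = -0.18 − 0.1475 = -0.3275; denominator = 1 − 0.1475 = 0.8525
φ_{22} = -0.3275 / 0.8525 = -0.384

-0.384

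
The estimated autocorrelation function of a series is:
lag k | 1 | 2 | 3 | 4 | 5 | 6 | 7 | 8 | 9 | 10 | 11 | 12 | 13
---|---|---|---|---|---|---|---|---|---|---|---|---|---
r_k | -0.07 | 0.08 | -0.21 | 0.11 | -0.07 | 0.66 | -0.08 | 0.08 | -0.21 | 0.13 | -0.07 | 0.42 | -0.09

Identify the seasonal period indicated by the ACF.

The largest autocorrelation is r_6 = 0.66, with a weaker echo at lag 12 (0.42); the remaining lags stay at or below 0.13.
The dominant spike at lag 6 indicates a seasonal period of 6.

6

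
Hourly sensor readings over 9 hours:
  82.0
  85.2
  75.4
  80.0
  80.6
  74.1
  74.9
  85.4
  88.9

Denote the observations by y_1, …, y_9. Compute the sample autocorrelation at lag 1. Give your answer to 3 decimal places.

0.167

Mean ȳ = (82.0 + 85.2 + 75.4 + 80.0 + 80.6 + 74.1 + 74.9 + 85.4 + 88.9)/9 = 80.7222
Numerator Σ_{t=1}^{8}(y_t−ȳ)(y_{t+1}−ȳ) = 36.2062
Denominator Σ(y_t−ȳ)² = 217.0556
r_1 = 36.2062 / 217.0556 = 0.167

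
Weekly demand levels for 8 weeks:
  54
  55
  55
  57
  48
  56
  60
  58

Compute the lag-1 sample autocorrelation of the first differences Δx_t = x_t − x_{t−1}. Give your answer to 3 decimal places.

-0.413

First differences Δx: 1, 0, 2, -9, 8, 4, -2
Mean of differences = 0.5714
Numerator Σ(Δx_t−Δx̄)(Δx_{t+1}−Δx̄) = -69.1837
Denominator Σ(Δx_t−Δx̄)² = 167.7143
r_1(Δx) = -69.1837 / 167.7143 = -0.413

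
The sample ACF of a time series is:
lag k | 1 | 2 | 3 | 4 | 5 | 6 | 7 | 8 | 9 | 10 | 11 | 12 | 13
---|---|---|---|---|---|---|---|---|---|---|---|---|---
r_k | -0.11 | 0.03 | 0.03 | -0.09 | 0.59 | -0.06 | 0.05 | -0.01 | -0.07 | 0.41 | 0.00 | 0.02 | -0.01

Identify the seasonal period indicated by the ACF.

The largest autocorrelation is r_5 = 0.59, with a weaker echo at lag 10 (0.41); the remaining lags stay at or below 0.05.
The dominant spike at lag 5 indicates a seasonal period of 5.

5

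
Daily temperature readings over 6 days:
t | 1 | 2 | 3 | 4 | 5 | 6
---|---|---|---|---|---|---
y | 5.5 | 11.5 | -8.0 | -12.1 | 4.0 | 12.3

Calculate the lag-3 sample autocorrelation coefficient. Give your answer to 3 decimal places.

-0.261

Mean ȳ = (5.5 + 11.5 − 8.0 − 12.1 + 4.0 + 12.3)/6 = 2.2000
Numerator Σ_{t=1}^{3}(y_t−ȳ)(y_{t+3}−ȳ) = -133.4700
Denominator Σ(y_t−ȳ)² = 511.1600
r_3 = -133.4700 / 511.1600 = -0.261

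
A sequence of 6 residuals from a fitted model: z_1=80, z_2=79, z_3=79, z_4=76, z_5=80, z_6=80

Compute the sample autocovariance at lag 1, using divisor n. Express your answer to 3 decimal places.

-0.333

Mean z̄ = (80 + 79 + 79 + 76 + 80 + 80)/6 = 79.0000
Σ_{t=1}^{5}(z_t−z̄)(z_{t+1}−z̄) = -2.0000
γ_1 = -2.0000 / 6 = -0.333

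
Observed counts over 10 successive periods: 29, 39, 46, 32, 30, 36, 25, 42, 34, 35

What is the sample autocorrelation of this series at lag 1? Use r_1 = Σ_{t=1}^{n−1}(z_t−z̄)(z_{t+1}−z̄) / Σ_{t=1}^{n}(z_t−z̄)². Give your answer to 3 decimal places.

Mean z̄ = (29 + 39 + 46 + 32 + 30 + 36 + 25 + 42 + 34 + 35)/10 = 34.8000
Numerator Σ_{t=1}^{9}(z_t−z̄)(z_{t+1}−z̄) = -89.2400
Denominator Σ(z_t−z̄)² = 357.6000
r_1 = -89.2400 / 357.6000 = -0.250

-0.250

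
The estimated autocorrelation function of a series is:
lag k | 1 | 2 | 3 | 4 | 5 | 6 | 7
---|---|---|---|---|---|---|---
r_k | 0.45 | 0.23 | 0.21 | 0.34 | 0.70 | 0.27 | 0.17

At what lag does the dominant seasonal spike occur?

The largest autocorrelation is r_5 = 0.70; the remaining lags stay at or below 0.45. The elevated value at lag 1 (0.45), dropping to 0.23 at lag 2, reflects decaying short-term dependence rather than seasonality.
The dominant spike at lag 5 indicates a seasonal period of 5.

5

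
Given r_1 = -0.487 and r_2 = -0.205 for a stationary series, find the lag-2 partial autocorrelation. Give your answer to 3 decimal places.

φ_{22} = (r_2 − r_1²) / (1 − r_1²)
r_1² = (-0.487)² = 0.237169
Numerator = -0.205 − 0.2372 = -0.4422; denominator = 1 − 0.2372 = 0.7628
φ_{22} = -0.4422 / 0.7628 = -0.580

-0.580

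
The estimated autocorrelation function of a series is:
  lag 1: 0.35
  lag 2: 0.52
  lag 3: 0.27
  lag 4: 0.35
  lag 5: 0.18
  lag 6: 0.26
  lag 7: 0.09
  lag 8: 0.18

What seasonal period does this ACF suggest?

2

The largest autocorrelation is r_2 = 0.52; the remaining lags stay at or below 0.35.
The dominant spike at lag 2 indicates a seasonal period of 2.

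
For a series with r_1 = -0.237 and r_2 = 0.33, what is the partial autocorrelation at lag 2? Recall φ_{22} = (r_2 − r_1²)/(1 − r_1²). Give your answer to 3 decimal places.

φ_{22} = (r_2 − r_1²) / (1 − r_1²)
r_1² = (-0.237)² = 0.056169
Numerator = 0.33 − 0.0562 = 0.2738; denominator = 1 − 0.0562 = 0.9438
φ_{22} = 0.2738 / 0.9438 = 0.290

0.290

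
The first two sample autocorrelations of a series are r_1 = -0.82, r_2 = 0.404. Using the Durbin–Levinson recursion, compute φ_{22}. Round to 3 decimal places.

-0.819

φ_{22} = (r_2 − r_1²) / (1 − r_1²)
r_1² = (-0.82)² = 0.6724
Numerator = 0.404 − 0.6724 = -0.2684; denominator = 1 − 0.6724 = 0.3276
φ_{22} = -0.2684 / 0.3276 = -0.819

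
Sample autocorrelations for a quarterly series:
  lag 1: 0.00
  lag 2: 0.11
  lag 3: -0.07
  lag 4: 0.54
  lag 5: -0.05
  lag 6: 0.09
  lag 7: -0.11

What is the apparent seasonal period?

4

The largest autocorrelation is r_4 = 0.54; the remaining lags stay at or below 0.11.
The dominant spike at lag 4 indicates a seasonal period of 4.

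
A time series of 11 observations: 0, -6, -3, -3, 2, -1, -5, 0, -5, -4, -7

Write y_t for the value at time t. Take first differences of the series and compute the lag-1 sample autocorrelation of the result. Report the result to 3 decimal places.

-0.487

First differences Δy: -6, 3, 0, 5, -3, -4, 5, -5, 1, -3
Mean of differences = -0.7000
Numerator Σ(Δy_t−Δȳ)(Δy_{t+1}−Δȳ) = -73.0900
Denominator Σ(Δy_t−Δȳ)² = 150.1000
r_1(Δy) = -73.0900 / 150.1000 = -0.487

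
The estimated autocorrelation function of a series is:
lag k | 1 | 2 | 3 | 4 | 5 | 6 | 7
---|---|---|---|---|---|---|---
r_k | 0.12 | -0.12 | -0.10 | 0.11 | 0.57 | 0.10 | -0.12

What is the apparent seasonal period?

The largest autocorrelation is r_5 = 0.57; the remaining lags stay at or below 0.12.
The dominant spike at lag 5 indicates a seasonal period of 5.

5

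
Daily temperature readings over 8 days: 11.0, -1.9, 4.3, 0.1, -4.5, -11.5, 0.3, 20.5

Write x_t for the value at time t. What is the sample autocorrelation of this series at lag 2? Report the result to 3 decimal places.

Mean x̄ = (11.0 − 1.9 + 4.3 + 0.1 − 4.5 − 11.5 + 0.3 + 20.5)/8 = 2.2875
Σ(x_t−x̄)(x_{t+2}−x̄) = (17.5339) + (9.1602) + (-13.6598) + (30.1602) + (13.4902) + (-251.1048) = -194.4203
Denominator Σ(x_t−x̄)² = 674.0888
r_2 = -194.4203 / 674.0888 = -0.288

-0.288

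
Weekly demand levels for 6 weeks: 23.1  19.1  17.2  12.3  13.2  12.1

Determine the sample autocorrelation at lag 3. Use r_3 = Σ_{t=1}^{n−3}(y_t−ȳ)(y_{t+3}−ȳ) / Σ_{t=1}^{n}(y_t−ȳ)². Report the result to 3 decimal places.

-0.405

Mean ȳ = (23.1 + 19.1 + 17.2 + 12.3 + 13.2 + 12.1)/6 = 16.1667
Numerator Σ_{t=1}^{3}(y_t−ȳ)(y_{t+3}−ȳ) = -39.7133
Denominator Σ(y_t−ȳ)² = 98.0333
r_3 = -39.7133 / 98.0333 = -0.405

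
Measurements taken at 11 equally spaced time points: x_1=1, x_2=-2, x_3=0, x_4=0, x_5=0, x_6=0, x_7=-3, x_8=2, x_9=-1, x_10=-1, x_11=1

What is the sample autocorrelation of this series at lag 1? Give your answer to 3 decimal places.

-0.567

Mean x̄ = (1 − 2 + 0 + 0 + 0 + 0 − 3 + 2 − 1 − 1 + 1)/11 = -0.2727
Numerator Σ_{t=1}^{10}(x_t−x̄)(x_{t+1}−x̄) = -11.4380
Denominator Σ(x_t−x̄)² = 20.1818
r_1 = -11.4380 / 20.1818 = -0.567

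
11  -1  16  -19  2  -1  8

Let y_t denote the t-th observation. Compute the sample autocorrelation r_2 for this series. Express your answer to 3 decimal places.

Mean ȳ = (11 − 1 + 16 − 19 + 2 − 1 + 8)/7 = 2.2857
Deviations from mean: 8.7143, -3.2857, 13.7143, -21.2857, -0.2857, -3.2857, 5.7143
Σ(y_t−ȳ)(y_{t+2}−ȳ) = (119.5102) + (69.9388) + (-3.9184) + (69.9388) + (-1.6327) = 253.8367
Denominator Σ(y_t−ȳ)² = 771.4286
r_2 = 253.8367 / 771.4286 = 0.329

0.329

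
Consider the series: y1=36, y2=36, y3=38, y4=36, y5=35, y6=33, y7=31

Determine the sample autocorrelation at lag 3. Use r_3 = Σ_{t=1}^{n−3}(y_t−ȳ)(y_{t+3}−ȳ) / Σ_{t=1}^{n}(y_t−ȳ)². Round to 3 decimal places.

-0.281

Mean ȳ = (36 + 36 + 38 + 36 + 35 + 33 + 31)/7 = 35.0000
Deviations from mean: 1.0000, 1.0000, 3.0000, 1.0000, 0.0000, -2.0000, -4.0000
Numerator Σ_{t=1}^{4}(y_t−ȳ)(y_{t+3}−ȳ) = -9.0000
Denominator Σ(y_t−ȳ)² = 32.0000
r_3 = -9.0000 / 32.0000 = -0.281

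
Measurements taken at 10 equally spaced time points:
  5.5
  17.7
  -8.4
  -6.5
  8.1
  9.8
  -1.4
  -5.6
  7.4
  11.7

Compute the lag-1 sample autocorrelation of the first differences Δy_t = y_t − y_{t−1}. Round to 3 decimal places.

-0.203

First differences Δy: 12.2, -26.1, 1.9, 14.6, 1.7, -11.2, -4.2, 13.0, 4.3
Mean of differences = 0.6889
Numerator Σ(Δy_t−Δȳ)(Δy_{t+1}−Δȳ) = -279.5290
Denominator Σ(Δy_t−Δȳ)² = 1376.0089
r_1(Δy) = -279.5290 / 1376.0089 = -0.203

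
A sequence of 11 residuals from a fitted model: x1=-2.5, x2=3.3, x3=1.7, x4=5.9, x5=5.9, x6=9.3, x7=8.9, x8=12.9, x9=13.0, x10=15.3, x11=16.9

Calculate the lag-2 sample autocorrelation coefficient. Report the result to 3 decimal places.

0.481

Mean x̄ = (-2.5 + 3.3 + 1.7 + 5.9 + 5.9 + 9.3 + 8.9 + 12.9 + 13.0 + 15.3 + 16.9)/11 = 8.2364
Numerator Σ_{t=1}^{9}(x_t−x̄)(x_{t+2}−x̄) = 175.2801
Denominator Σ(x_t−x̄)² = 364.2455
r_2 = 175.2801 / 364.2455 = 0.481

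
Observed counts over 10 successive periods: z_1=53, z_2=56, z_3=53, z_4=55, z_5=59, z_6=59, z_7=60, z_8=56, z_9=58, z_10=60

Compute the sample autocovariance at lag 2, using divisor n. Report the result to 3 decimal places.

Mean z̄ = (53 + 56 + 53 + 55 + 59 + 59 + 60 + 56 + 58 + 60)/10 = 56.9000
Σ_{t=1}^{8}(z_t−z̄)(z_{t+2}−z̄) = 9.9800
γ_2 = 9.9800 / 10 = 0.998

0.998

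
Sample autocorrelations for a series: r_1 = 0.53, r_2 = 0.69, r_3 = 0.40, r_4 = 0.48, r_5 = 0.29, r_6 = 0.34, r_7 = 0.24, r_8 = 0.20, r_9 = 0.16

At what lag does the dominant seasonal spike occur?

The largest autocorrelation is r_2 = 0.69; the remaining lags stay at or below 0.53.
The dominant spike at lag 2 indicates a seasonal period of 2.

2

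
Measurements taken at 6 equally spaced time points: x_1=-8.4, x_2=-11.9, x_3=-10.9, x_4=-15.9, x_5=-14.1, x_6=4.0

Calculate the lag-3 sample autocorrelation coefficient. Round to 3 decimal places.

-0.059

Mean x̄ = (-8.4 − 11.9 − 10.9 − 15.9 − 14.1 + 4.0)/6 = -9.5333
Deviations from mean: 1.1333, -2.3667, -1.3667, -6.3667, -4.5667, 13.5333
Σ(x_t−x̄)(x_{t+3}−x̄) = (-7.2156) + (10.8078) + (-18.4956) = -14.9033
Denominator Σ(x_t−x̄)² = 253.2933
r_3 = -14.9033 / 253.2933 = -0.059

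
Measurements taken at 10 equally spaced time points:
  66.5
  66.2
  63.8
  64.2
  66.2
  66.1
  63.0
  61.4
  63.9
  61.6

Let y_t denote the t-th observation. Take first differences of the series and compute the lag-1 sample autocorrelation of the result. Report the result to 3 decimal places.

First differences Δy: -0.3, -2.4, 0.4, 2.0, -0.1, -3.1, -1.6, 2.5, -2.3
Mean of differences = -0.5444
Numerator Σ(Δy_t−Δȳ)(Δy_{t+1}−Δȳ) = -5.6686
Denominator Σ(Δy_t−Δȳ)² = 31.0622
r_1(Δy) = -5.6686 / 31.0622 = -0.182

-0.182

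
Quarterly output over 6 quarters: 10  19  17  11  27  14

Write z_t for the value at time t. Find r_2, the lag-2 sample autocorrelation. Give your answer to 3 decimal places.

Mean z̄ = (10 + 19 + 17 + 11 + 27 + 14)/6 = 16.3333
Deviations from mean: -6.3333, 2.6667, 0.6667, -5.3333, 10.6667, -2.3333
Σ(z_t−z̄)(z_{t+2}−z̄) = (-4.2222) + (-14.2222) + (7.1111) + (12.4444) = 1.1111
Denominator Σ(z_t−z̄)² = 195.3333
r_2 = 1.1111 / 195.3333 = 0.006

0.006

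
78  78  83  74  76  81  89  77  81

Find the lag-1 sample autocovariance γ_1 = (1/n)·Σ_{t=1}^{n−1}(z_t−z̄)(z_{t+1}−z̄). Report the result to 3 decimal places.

Mean z̄ = (78 + 78 + 83 + 74 + 76 + 81 + 89 + 77 + 81)/9 = 79.6667
Σ_{t=1}^{8}(z_t−z̄)(z_{t+1}−z̄) = -21.7778
γ_1 = -21.7778 / 9 = -2.420

-2.420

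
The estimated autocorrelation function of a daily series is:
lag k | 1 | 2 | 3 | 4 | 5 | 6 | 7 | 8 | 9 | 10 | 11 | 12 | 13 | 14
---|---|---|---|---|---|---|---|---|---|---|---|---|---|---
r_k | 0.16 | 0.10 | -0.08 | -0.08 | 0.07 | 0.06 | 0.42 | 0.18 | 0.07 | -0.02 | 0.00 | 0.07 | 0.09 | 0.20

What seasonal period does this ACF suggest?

The largest autocorrelation is r_7 = 0.42, with a weaker echo at lag 14 (0.20); the remaining lags stay at or below 0.18.
The dominant spike at lag 7 indicates a seasonal period of 7.

7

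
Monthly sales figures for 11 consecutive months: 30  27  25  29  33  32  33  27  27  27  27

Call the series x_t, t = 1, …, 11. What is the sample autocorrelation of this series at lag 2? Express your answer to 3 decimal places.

-0.123

Mean x̄ = (30 + 27 + 25 + 29 + 33 + 32 + 33 + 27 + 27 + 27 + 27)/11 = 28.8182
Numerator Σ_{t=1}^{9}(x_t−x̄)(x_{t+2}−x̄) = -9.5207
Denominator Σ(x_t−x̄)² = 77.6364
r_2 = -9.5207 / 77.6364 = -0.123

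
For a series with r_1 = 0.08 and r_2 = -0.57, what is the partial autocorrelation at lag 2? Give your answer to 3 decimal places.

φ_{22} = (r_2 − r_1²) / (1 − r_1²)
r_1² = (0.08)² = 0.0064
Numerator = -0.57 − 0.0064 = -0.5764; denominator = 1 − 0.0064 = 0.9936
φ_{22} = -0.5764 / 0.9936 = -0.580

-0.580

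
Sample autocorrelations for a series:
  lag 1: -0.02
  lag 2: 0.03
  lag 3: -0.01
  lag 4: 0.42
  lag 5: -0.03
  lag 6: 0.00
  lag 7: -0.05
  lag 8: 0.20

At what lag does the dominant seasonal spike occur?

4

The largest autocorrelation is r_4 = 0.42, with a weaker echo at lag 8 (0.20); the remaining lags stay at or below 0.03.
The dominant spike at lag 4 indicates a seasonal period of 4.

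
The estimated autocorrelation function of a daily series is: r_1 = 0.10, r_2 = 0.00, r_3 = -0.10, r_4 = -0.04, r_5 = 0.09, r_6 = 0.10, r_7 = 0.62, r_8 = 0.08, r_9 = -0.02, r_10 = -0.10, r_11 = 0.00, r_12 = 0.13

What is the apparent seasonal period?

The largest autocorrelation is r_7 = 0.62; the remaining lags stay at or below 0.13.
The dominant spike at lag 7 indicates a seasonal period of 7.

7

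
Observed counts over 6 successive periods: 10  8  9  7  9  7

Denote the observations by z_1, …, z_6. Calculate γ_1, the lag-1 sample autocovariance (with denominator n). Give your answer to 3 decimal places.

Mean z̄ = (10 + 8 + 9 + 7 + 9 + 7)/6 = 8.3333
Σ_{t=1}^{5}(z_t−z̄)(z_{t+1}−z̄) = -3.4444
γ_1 = -3.4444 / 6 = -0.574

-0.574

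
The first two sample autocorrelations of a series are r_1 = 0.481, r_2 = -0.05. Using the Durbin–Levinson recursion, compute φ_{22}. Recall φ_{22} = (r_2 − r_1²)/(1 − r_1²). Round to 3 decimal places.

-0.366

φ_{22} = (r_2 − r_1²) / (1 − r_1²)
r_1² = (0.481)² = 0.231361
Numerator = -0.05 − 0.2314 = -0.2814; denominator = 1 − 0.2314 = 0.7686
φ_{22} = -0.2814 / 0.7686 = -0.366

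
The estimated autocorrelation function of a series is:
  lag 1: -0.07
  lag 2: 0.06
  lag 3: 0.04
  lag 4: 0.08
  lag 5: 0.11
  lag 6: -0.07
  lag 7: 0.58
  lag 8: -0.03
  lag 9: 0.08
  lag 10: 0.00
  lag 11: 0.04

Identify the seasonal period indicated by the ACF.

7

The largest autocorrelation is r_7 = 0.58; the remaining lags stay at or below 0.11.
The dominant spike at lag 7 indicates a seasonal period of 7.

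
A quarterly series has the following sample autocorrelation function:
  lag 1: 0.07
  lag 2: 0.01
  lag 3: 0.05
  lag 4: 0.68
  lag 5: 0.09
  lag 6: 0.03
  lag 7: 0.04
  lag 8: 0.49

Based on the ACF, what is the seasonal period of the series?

The largest autocorrelation is r_4 = 0.68, with a weaker echo at lag 8 (0.49); the remaining lags stay at or below 0.09.
The dominant spike at lag 4 indicates a seasonal period of 4.

4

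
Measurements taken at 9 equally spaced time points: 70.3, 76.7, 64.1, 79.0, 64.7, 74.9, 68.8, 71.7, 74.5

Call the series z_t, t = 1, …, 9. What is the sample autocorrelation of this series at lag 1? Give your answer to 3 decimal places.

-0.859

Mean z̄ = (70.3 + 76.7 + 64.1 + 79.0 + 64.7 + 74.9 + 68.8 + 71.7 + 74.5)/9 = 71.6333
Numerator Σ_{t=1}^{8}(z_t−z̄)(z_{t+1}−z̄) = -183.3978
Denominator Σ(z_t−z̄)² = 213.4600
r_1 = -183.3978 / 213.4600 = -0.859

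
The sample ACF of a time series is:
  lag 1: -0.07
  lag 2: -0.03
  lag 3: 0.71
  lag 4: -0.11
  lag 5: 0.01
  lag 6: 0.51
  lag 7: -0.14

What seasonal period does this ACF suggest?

3

The largest autocorrelation is r_3 = 0.71, with a weaker echo at lag 6 (0.51); the remaining lags stay at or below 0.01.
The dominant spike at lag 3 indicates a seasonal period of 3.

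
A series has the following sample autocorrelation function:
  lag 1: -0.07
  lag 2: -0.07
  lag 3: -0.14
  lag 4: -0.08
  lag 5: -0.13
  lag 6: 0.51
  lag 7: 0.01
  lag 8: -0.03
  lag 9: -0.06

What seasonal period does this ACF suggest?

The largest autocorrelation is r_6 = 0.51; the remaining lags stay at or below 0.01.
The dominant spike at lag 6 indicates a seasonal period of 6.

6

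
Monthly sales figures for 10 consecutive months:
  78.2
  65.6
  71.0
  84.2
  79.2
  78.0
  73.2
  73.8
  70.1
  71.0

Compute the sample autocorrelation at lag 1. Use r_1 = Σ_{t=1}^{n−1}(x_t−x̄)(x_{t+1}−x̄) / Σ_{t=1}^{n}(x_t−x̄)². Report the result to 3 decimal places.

Mean x̄ = (78.2 + 65.6 + 71.0 + 84.2 + 79.2 + 78.0 + 73.2 + 73.8 + 70.1 + 71.0)/10 = 74.4300
Numerator Σ_{t=1}^{9}(x_t−x̄)(x_{t+1}−x̄) = 41.0821
Denominator Σ(x_t−x̄)² = 267.3210
r_1 = 41.0821 / 267.3210 = 0.154

0.154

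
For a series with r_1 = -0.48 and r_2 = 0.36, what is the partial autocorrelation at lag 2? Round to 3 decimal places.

φ_{22} = (r_2 − r_1²) / (1 − r_1²)
r_1² = (-0.48)² = 0.2304
Numerator = 0.36 − 0.2304 = 0.1296; denominator = 1 − 0.2304 = 0.7696
φ_{22} = 0.1296 / 0.7696 = 0.168

0.168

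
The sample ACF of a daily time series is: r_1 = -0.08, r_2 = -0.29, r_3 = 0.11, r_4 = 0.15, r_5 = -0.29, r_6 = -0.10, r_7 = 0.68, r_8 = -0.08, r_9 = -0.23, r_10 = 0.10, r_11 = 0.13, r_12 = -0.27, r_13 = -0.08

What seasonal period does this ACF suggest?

The largest autocorrelation is r_7 = 0.68; the remaining lags stay at or below 0.15.
The dominant spike at lag 7 indicates a seasonal period of 7.

7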